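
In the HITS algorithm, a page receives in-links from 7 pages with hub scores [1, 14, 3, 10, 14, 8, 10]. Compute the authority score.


Authority = sum of hub scores of in-linkers
In-link 1: hub score = 1
In-link 2: hub score = 14
In-link 3: hub score = 3
In-link 4: hub score = 10
In-link 5: hub score = 14
In-link 6: hub score = 8
In-link 7: hub score = 10
Authority = 1 + 14 + 3 + 10 + 14 + 8 + 10 = 60

60


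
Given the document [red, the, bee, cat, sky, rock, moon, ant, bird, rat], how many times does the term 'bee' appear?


Document has 10 words
Scanning for 'bee':
Found at positions: [2]
Count = 1

1


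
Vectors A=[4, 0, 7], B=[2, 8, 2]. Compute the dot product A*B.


Dot product = sum of element-wise products
A[0]*B[0] = 4*2 = 8
A[1]*B[1] = 0*8 = 0
A[2]*B[2] = 7*2 = 14
Sum = 8 + 0 + 14 = 22

22


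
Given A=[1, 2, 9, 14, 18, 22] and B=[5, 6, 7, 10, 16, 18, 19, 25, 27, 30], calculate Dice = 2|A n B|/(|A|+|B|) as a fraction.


A intersect B = [18]
|A intersect B| = 1
|A| = 6, |B| = 10
Dice = 2*1 / (6+10)
= 2 / 16 = 1/8

1/8


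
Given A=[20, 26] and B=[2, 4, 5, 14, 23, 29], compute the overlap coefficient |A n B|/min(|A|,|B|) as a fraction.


A intersect B = []
|A intersect B| = 0
min(|A|, |B|) = min(2, 6) = 2
Overlap = 0 / 2 = 0

0


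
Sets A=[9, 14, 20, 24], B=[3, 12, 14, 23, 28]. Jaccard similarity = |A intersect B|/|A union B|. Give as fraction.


A intersect B = [14]
|A intersect B| = 1
A union B = [3, 9, 12, 14, 20, 23, 24, 28]
|A union B| = 8
Jaccard = 1/8 = 1/8

1/8


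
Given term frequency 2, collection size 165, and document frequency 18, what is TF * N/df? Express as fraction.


TF * (N/df)
= 2 * (165/18)
= 2 * 55/6
= 55/3

55/3


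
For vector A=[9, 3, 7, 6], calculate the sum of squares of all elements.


|A|^2 = sum of squared components
A[0]^2 = 9^2 = 81
A[1]^2 = 3^2 = 9
A[2]^2 = 7^2 = 49
A[3]^2 = 6^2 = 36
Sum = 81 + 9 + 49 + 36 = 175

175


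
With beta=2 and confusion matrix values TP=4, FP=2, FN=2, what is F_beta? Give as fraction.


P = TP/(TP+FP) = 4/6 = 2/3
R = TP/(TP+FN) = 4/6 = 2/3
beta^2 = 2^2 = 4
(1 + beta^2) = 5
Numerator = (1+beta^2)*P*R = 20/9
Denominator = beta^2*P + R = 8/3 + 2/3 = 10/3
F_beta = 2/3

2/3


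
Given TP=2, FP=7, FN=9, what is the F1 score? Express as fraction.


F1 = 2 * P * R / (P + R)
P = TP/(TP+FP) = 2/9 = 2/9
R = TP/(TP+FN) = 2/11 = 2/11
2 * P * R = 2 * 2/9 * 2/11 = 8/99
P + R = 2/9 + 2/11 = 40/99
F1 = 8/99 / 40/99 = 1/5

1/5


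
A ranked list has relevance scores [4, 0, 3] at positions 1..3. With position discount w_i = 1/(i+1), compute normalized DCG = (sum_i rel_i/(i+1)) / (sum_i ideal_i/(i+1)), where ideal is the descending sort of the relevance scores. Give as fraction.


Position discount weights w_i = 1/(i+1) for i=1..3:
Weights = [1/2, 1/3, 1/4]
Actual relevance: [4, 0, 3]
DCG = 4/2 + 0/3 + 3/4 = 11/4
Ideal relevance (sorted desc): [4, 3, 0]
Ideal DCG = 4/2 + 3/3 + 0/4 = 3
nDCG = DCG / ideal_DCG = 11/4 / 3 = 11/12

11/12


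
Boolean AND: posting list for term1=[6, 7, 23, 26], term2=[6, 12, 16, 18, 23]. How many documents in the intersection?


Boolean AND: find intersection of posting lists
term1 docs: [6, 7, 23, 26]
term2 docs: [6, 12, 16, 18, 23]
Intersection: [6, 23]
|intersection| = 2

2


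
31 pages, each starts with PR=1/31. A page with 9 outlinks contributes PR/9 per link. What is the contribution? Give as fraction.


Initial PR = 1/31 = 1/31
Outlinks = 9
Contribution per link = PR / outlinks
= 1/31 / 9
= 1/279

1/279


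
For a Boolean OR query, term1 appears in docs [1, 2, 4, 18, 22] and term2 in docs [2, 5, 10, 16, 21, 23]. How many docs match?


Boolean OR: find union of posting lists
term1 docs: [1, 2, 4, 18, 22]
term2 docs: [2, 5, 10, 16, 21, 23]
Union: [1, 2, 4, 5, 10, 16, 18, 21, 22, 23]
|union| = 10

10


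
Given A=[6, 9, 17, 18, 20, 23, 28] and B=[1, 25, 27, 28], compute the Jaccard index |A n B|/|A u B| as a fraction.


A intersect B = [28]
|A intersect B| = 1
A union B = [1, 6, 9, 17, 18, 20, 23, 25, 27, 28]
|A union B| = 10
Jaccard = 1/10 = 1/10

1/10


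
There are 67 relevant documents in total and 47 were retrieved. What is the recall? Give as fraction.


Recall = retrieved_relevant / total_relevant
= 47 / 67
= 47 / (47 + 20)
= 47/67

47/67


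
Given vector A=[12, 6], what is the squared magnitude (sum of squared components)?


|A|^2 = sum of squared components
A[0]^2 = 12^2 = 144
A[1]^2 = 6^2 = 36
Sum = 144 + 36 = 180

180


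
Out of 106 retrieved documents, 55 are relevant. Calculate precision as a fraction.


Precision = relevant_retrieved / total_retrieved
= 55 / 106
= 55 / (55 + 51)
= 55/106

55/106


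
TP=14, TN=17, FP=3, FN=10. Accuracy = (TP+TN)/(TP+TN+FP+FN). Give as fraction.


Accuracy = (TP + TN) / (TP + TN + FP + FN)
TP + TN = 14 + 17 = 31
Total = 14 + 17 + 3 + 10 = 44
Accuracy = 31 / 44 = 31/44

31/44


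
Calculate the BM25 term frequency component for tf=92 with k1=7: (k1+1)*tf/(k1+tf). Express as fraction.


BM25 TF component = (k1+1)*tf / (k1+tf)
k1 = 7, tf = 92
Numerator = (7+1)*92 = 736
Denominator = 7 + 92 = 99
= 736/99 = 736/99

736/99


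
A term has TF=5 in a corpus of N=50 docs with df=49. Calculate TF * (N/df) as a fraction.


TF * (N/df)
= 5 * (50/49)
= 5 * 50/49
= 250/49

250/49


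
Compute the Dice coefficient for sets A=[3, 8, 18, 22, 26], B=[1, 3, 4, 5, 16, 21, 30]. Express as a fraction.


A intersect B = [3]
|A intersect B| = 1
|A| = 5, |B| = 7
Dice = 2*1 / (5+7)
= 2 / 12 = 1/6

1/6


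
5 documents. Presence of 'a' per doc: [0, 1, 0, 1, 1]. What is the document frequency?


Checking each document for 'a':
Doc 1: absent
Doc 2: present
Doc 3: absent
Doc 4: present
Doc 5: present
df = sum of presences = 0 + 1 + 0 + 1 + 1 = 3

3


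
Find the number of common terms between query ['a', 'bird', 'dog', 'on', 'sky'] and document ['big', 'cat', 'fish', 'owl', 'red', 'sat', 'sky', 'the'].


Query terms: ['a', 'bird', 'dog', 'on', 'sky']
Document terms: ['big', 'cat', 'fish', 'owl', 'red', 'sat', 'sky', 'the']
Common terms: ['sky']
Overlap count = 1

1


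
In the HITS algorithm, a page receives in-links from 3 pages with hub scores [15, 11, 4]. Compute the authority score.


Authority = sum of hub scores of in-linkers
In-link 1: hub score = 15
In-link 2: hub score = 11
In-link 3: hub score = 4
Authority = 15 + 11 + 4 = 30

30


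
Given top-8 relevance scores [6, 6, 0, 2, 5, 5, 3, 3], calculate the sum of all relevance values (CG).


Cumulative Gain = sum of relevance scores
Position 1: rel=6, running sum=6
Position 2: rel=6, running sum=12
Position 3: rel=0, running sum=12
Position 4: rel=2, running sum=14
Position 5: rel=5, running sum=19
Position 6: rel=5, running sum=24
Position 7: rel=3, running sum=27
Position 8: rel=3, running sum=30
CG = 30

30


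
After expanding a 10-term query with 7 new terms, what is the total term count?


Original terms: 10
Expansion terms: 7
Total = 10 + 7 = 17

17


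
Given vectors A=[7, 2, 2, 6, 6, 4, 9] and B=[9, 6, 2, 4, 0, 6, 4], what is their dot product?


Dot product = sum of element-wise products
A[0]*B[0] = 7*9 = 63
A[1]*B[1] = 2*6 = 12
A[2]*B[2] = 2*2 = 4
A[3]*B[3] = 6*4 = 24
A[4]*B[4] = 6*0 = 0
A[5]*B[5] = 4*6 = 24
A[6]*B[6] = 9*4 = 36
Sum = 63 + 12 + 4 + 24 + 0 + 24 + 36 = 163

163


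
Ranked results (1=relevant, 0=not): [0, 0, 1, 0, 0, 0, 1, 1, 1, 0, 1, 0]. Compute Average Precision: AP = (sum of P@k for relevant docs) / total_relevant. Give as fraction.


Computing P@k for each relevant position:
Position 1: not relevant
Position 2: not relevant
Position 3: relevant, P@3 = 1/3 = 1/3
Position 4: not relevant
Position 5: not relevant
Position 6: not relevant
Position 7: relevant, P@7 = 2/7 = 2/7
Position 8: relevant, P@8 = 3/8 = 3/8
Position 9: relevant, P@9 = 4/9 = 4/9
Position 10: not relevant
Position 11: relevant, P@11 = 5/11 = 5/11
Position 12: not relevant
Sum of P@k = 1/3 + 2/7 + 3/8 + 4/9 + 5/11 = 10495/5544
AP = 10495/5544 / 5 = 2099/5544

2099/5544


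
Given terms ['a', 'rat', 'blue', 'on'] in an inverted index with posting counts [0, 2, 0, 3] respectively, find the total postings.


Summing posting list sizes:
'a': 0 postings
'rat': 2 postings
'blue': 0 postings
'on': 3 postings
Total = 0 + 2 + 0 + 3 = 5

5


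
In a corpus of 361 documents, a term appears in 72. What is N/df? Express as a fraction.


IDF ratio = N / df
= 361 / 72
= 361/72

361/72


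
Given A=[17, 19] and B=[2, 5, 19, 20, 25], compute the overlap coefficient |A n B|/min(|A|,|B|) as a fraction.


A intersect B = [19]
|A intersect B| = 1
min(|A|, |B|) = min(2, 5) = 2
Overlap = 1 / 2 = 1/2

1/2


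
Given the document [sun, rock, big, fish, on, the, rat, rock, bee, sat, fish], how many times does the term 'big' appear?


Document has 11 words
Scanning for 'big':
Found at positions: [2]
Count = 1

1


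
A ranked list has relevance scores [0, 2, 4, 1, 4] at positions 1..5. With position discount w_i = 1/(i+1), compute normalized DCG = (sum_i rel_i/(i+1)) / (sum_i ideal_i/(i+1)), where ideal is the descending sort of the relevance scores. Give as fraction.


Position discount weights w_i = 1/(i+1) for i=1..5:
Weights = [1/2, 1/3, 1/4, 1/5, 1/6]
Actual relevance: [0, 2, 4, 1, 4]
DCG = 0/2 + 2/3 + 4/4 + 1/5 + 4/6 = 38/15
Ideal relevance (sorted desc): [4, 4, 2, 1, 0]
Ideal DCG = 4/2 + 4/3 + 2/4 + 1/5 + 0/6 = 121/30
nDCG = DCG / ideal_DCG = 38/15 / 121/30 = 76/121

76/121


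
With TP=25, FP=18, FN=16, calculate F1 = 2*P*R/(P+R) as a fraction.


F1 = 2 * P * R / (P + R)
P = TP/(TP+FP) = 25/43 = 25/43
R = TP/(TP+FN) = 25/41 = 25/41
2 * P * R = 2 * 25/43 * 25/41 = 1250/1763
P + R = 25/43 + 25/41 = 2100/1763
F1 = 1250/1763 / 2100/1763 = 25/42

25/42


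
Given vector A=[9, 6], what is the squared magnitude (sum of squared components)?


|A|^2 = sum of squared components
A[0]^2 = 9^2 = 81
A[1]^2 = 6^2 = 36
Sum = 81 + 36 = 117

117


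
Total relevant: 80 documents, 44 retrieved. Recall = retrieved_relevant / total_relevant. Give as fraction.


Recall = retrieved_relevant / total_relevant
= 44 / 80
= 44 / (44 + 36)
= 11/20

11/20


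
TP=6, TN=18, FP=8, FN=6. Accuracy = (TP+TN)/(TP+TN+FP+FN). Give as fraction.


Accuracy = (TP + TN) / (TP + TN + FP + FN)
TP + TN = 6 + 18 = 24
Total = 6 + 18 + 8 + 6 = 38
Accuracy = 24 / 38 = 12/19

12/19


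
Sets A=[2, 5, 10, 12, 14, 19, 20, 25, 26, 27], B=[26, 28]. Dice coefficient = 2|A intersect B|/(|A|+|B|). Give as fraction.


A intersect B = [26]
|A intersect B| = 1
|A| = 10, |B| = 2
Dice = 2*1 / (10+2)
= 2 / 12 = 1/6

1/6


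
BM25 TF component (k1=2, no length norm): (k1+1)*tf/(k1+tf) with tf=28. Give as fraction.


BM25 TF component = (k1+1)*tf / (k1+tf)
k1 = 2, tf = 28
Numerator = (2+1)*28 = 84
Denominator = 2 + 28 = 30
= 84/30 = 14/5

14/5


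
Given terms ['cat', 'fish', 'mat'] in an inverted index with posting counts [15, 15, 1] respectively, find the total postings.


Summing posting list sizes:
'cat': 15 postings
'fish': 15 postings
'mat': 1 postings
Total = 15 + 15 + 1 = 31

31


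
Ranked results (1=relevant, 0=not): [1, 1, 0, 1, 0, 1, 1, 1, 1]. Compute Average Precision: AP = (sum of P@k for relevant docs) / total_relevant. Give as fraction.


Computing P@k for each relevant position:
Position 1: relevant, P@1 = 1/1 = 1
Position 2: relevant, P@2 = 2/2 = 1
Position 3: not relevant
Position 4: relevant, P@4 = 3/4 = 3/4
Position 5: not relevant
Position 6: relevant, P@6 = 4/6 = 2/3
Position 7: relevant, P@7 = 5/7 = 5/7
Position 8: relevant, P@8 = 6/8 = 3/4
Position 9: relevant, P@9 = 7/9 = 7/9
Sum of P@k = 1 + 1 + 3/4 + 2/3 + 5/7 + 3/4 + 7/9 = 713/126
AP = 713/126 / 7 = 713/882

713/882


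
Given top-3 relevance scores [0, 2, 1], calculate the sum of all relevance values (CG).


Cumulative Gain = sum of relevance scores
Position 1: rel=0, running sum=0
Position 2: rel=2, running sum=2
Position 3: rel=1, running sum=3
CG = 3

3


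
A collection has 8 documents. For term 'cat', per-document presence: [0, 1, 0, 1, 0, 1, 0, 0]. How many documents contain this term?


Checking each document for 'cat':
Doc 1: absent
Doc 2: present
Doc 3: absent
Doc 4: present
Doc 5: absent
Doc 6: present
Doc 7: absent
Doc 8: absent
df = sum of presences = 0 + 1 + 0 + 1 + 0 + 1 + 0 + 0 = 3

3


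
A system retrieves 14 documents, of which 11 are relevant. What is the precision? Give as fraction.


Precision = relevant_retrieved / total_retrieved
= 11 / 14
= 11 / (11 + 3)
= 11/14

11/14


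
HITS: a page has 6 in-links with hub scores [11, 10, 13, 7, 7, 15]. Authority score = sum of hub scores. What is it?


Authority = sum of hub scores of in-linkers
In-link 1: hub score = 11
In-link 2: hub score = 10
In-link 3: hub score = 13
In-link 4: hub score = 7
In-link 5: hub score = 7
In-link 6: hub score = 15
Authority = 11 + 10 + 13 + 7 + 7 + 15 = 63

63


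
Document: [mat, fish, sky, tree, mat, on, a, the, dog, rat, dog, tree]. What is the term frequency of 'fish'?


Document has 12 words
Scanning for 'fish':
Found at positions: [1]
Count = 1

1


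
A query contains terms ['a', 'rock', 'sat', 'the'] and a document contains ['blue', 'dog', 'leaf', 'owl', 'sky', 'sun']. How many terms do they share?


Query terms: ['a', 'rock', 'sat', 'the']
Document terms: ['blue', 'dog', 'leaf', 'owl', 'sky', 'sun']
Common terms: []
Overlap count = 0

0


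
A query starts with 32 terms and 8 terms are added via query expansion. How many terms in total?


Original terms: 32
Expansion terms: 8
Total = 32 + 8 = 40

40


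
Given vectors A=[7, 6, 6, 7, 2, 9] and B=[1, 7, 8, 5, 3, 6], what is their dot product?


Dot product = sum of element-wise products
A[0]*B[0] = 7*1 = 7
A[1]*B[1] = 6*7 = 42
A[2]*B[2] = 6*8 = 48
A[3]*B[3] = 7*5 = 35
A[4]*B[4] = 2*3 = 6
A[5]*B[5] = 9*6 = 54
Sum = 7 + 42 + 48 + 35 + 6 + 54 = 192

192


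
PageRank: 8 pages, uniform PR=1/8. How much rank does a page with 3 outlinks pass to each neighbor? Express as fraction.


Initial PR = 1/8 = 1/8
Outlinks = 3
Contribution per link = PR / outlinks
= 1/8 / 3
= 1/24

1/24


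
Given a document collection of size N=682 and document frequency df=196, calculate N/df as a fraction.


IDF ratio = N / df
= 682 / 196
= 341/98

341/98


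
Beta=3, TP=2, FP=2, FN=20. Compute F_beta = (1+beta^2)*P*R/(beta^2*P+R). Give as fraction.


P = TP/(TP+FP) = 2/4 = 1/2
R = TP/(TP+FN) = 2/22 = 1/11
beta^2 = 3^2 = 9
(1 + beta^2) = 10
Numerator = (1+beta^2)*P*R = 5/11
Denominator = beta^2*P + R = 9/2 + 1/11 = 101/22
F_beta = 10/101

10/101


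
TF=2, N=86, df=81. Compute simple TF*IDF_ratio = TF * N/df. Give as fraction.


TF * (N/df)
= 2 * (86/81)
= 2 * 86/81
= 172/81

172/81


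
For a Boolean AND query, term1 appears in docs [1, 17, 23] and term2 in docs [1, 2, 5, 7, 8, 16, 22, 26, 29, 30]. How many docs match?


Boolean AND: find intersection of posting lists
term1 docs: [1, 17, 23]
term2 docs: [1, 2, 5, 7, 8, 16, 22, 26, 29, 30]
Intersection: [1]
|intersection| = 1

1


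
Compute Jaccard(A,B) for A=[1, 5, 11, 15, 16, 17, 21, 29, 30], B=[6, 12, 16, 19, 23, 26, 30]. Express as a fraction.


A intersect B = [16, 30]
|A intersect B| = 2
A union B = [1, 5, 6, 11, 12, 15, 16, 17, 19, 21, 23, 26, 29, 30]
|A union B| = 14
Jaccard = 2/14 = 1/7

1/7


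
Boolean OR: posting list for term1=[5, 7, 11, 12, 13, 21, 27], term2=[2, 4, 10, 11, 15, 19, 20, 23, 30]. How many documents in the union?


Boolean OR: find union of posting lists
term1 docs: [5, 7, 11, 12, 13, 21, 27]
term2 docs: [2, 4, 10, 11, 15, 19, 20, 23, 30]
Union: [2, 4, 5, 7, 10, 11, 12, 13, 15, 19, 20, 21, 23, 27, 30]
|union| = 15

15


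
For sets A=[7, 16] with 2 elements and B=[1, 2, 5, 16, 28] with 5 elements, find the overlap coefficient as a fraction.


A intersect B = [16]
|A intersect B| = 1
min(|A|, |B|) = min(2, 5) = 2
Overlap = 1 / 2 = 1/2

1/2


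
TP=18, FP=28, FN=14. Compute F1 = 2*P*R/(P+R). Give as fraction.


F1 = 2 * P * R / (P + R)
P = TP/(TP+FP) = 18/46 = 9/23
R = TP/(TP+FN) = 18/32 = 9/16
2 * P * R = 2 * 9/23 * 9/16 = 81/184
P + R = 9/23 + 9/16 = 351/368
F1 = 81/184 / 351/368 = 6/13

6/13


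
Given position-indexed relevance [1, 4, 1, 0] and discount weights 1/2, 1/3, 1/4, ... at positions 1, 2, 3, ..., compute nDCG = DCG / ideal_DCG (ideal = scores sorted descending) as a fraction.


Position discount weights w_i = 1/(i+1) for i=1..4:
Weights = [1/2, 1/3, 1/4, 1/5]
Actual relevance: [1, 4, 1, 0]
DCG = 1/2 + 4/3 + 1/4 + 0/5 = 25/12
Ideal relevance (sorted desc): [4, 1, 1, 0]
Ideal DCG = 4/2 + 1/3 + 1/4 + 0/5 = 31/12
nDCG = DCG / ideal_DCG = 25/12 / 31/12 = 25/31

25/31


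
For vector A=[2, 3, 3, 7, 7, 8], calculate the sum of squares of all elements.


|A|^2 = sum of squared components
A[0]^2 = 2^2 = 4
A[1]^2 = 3^2 = 9
A[2]^2 = 3^2 = 9
A[3]^2 = 7^2 = 49
A[4]^2 = 7^2 = 49
A[5]^2 = 8^2 = 64
Sum = 4 + 9 + 9 + 49 + 49 + 64 = 184

184


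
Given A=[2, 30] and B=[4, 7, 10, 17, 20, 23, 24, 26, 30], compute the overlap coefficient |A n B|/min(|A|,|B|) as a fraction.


A intersect B = [30]
|A intersect B| = 1
min(|A|, |B|) = min(2, 9) = 2
Overlap = 1 / 2 = 1/2

1/2


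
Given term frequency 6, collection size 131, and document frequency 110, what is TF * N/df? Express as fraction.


TF * (N/df)
= 6 * (131/110)
= 6 * 131/110
= 393/55

393/55


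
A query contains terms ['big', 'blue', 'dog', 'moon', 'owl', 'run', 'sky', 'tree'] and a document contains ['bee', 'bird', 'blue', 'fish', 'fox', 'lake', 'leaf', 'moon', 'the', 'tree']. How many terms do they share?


Query terms: ['big', 'blue', 'dog', 'moon', 'owl', 'run', 'sky', 'tree']
Document terms: ['bee', 'bird', 'blue', 'fish', 'fox', 'lake', 'leaf', 'moon', 'the', 'tree']
Common terms: ['blue', 'moon', 'tree']
Overlap count = 3

3


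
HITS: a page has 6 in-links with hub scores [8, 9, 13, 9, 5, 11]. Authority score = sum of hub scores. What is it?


Authority = sum of hub scores of in-linkers
In-link 1: hub score = 8
In-link 2: hub score = 9
In-link 3: hub score = 13
In-link 4: hub score = 9
In-link 5: hub score = 5
In-link 6: hub score = 11
Authority = 8 + 9 + 13 + 9 + 5 + 11 = 55

55


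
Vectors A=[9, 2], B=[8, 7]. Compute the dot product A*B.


Dot product = sum of element-wise products
A[0]*B[0] = 9*8 = 72
A[1]*B[1] = 2*7 = 14
Sum = 72 + 14 = 86

86


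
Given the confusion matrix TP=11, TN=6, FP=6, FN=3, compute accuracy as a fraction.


Accuracy = (TP + TN) / (TP + TN + FP + FN)
TP + TN = 11 + 6 = 17
Total = 11 + 6 + 6 + 3 = 26
Accuracy = 17 / 26 = 17/26

17/26


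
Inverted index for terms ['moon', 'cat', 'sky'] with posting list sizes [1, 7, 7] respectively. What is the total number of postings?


Summing posting list sizes:
'moon': 1 postings
'cat': 7 postings
'sky': 7 postings
Total = 1 + 7 + 7 = 15

15


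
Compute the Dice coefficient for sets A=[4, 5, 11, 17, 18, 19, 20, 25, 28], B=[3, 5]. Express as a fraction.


A intersect B = [5]
|A intersect B| = 1
|A| = 9, |B| = 2
Dice = 2*1 / (9+2)
= 2 / 11 = 2/11

2/11


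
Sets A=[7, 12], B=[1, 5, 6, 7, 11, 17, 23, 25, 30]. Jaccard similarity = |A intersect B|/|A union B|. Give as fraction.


A intersect B = [7]
|A intersect B| = 1
A union B = [1, 5, 6, 7, 11, 12, 17, 23, 25, 30]
|A union B| = 10
Jaccard = 1/10 = 1/10

1/10


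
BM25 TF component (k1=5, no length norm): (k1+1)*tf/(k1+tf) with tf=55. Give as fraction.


BM25 TF component = (k1+1)*tf / (k1+tf)
k1 = 5, tf = 55
Numerator = (5+1)*55 = 330
Denominator = 5 + 55 = 60
= 330/60 = 11/2

11/2


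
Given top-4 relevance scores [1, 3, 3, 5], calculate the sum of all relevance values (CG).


Cumulative Gain = sum of relevance scores
Position 1: rel=1, running sum=1
Position 2: rel=3, running sum=4
Position 3: rel=3, running sum=7
Position 4: rel=5, running sum=12
CG = 12

12


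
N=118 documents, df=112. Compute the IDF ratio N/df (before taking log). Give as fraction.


IDF ratio = N / df
= 118 / 112
= 59/56

59/56


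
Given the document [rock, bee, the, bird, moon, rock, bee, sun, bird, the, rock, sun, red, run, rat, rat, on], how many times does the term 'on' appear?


Document has 17 words
Scanning for 'on':
Found at positions: [16]
Count = 1

1


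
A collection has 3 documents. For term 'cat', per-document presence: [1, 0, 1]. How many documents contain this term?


Checking each document for 'cat':
Doc 1: present
Doc 2: absent
Doc 3: present
df = sum of presences = 1 + 0 + 1 = 2

2


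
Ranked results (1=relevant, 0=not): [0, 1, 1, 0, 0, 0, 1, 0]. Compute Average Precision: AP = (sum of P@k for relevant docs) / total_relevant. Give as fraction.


Computing P@k for each relevant position:
Position 1: not relevant
Position 2: relevant, P@2 = 1/2 = 1/2
Position 3: relevant, P@3 = 2/3 = 2/3
Position 4: not relevant
Position 5: not relevant
Position 6: not relevant
Position 7: relevant, P@7 = 3/7 = 3/7
Position 8: not relevant
Sum of P@k = 1/2 + 2/3 + 3/7 = 67/42
AP = 67/42 / 3 = 67/126

67/126


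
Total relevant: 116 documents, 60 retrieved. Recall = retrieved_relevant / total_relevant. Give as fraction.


Recall = retrieved_relevant / total_relevant
= 60 / 116
= 60 / (60 + 56)
= 15/29

15/29


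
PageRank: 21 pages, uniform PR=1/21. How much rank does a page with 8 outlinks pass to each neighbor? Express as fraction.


Initial PR = 1/21 = 1/21
Outlinks = 8
Contribution per link = PR / outlinks
= 1/21 / 8
= 1/168

1/168


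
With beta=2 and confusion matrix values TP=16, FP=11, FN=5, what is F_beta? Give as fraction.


P = TP/(TP+FP) = 16/27 = 16/27
R = TP/(TP+FN) = 16/21 = 16/21
beta^2 = 2^2 = 4
(1 + beta^2) = 5
Numerator = (1+beta^2)*P*R = 1280/567
Denominator = beta^2*P + R = 64/27 + 16/21 = 592/189
F_beta = 80/111

80/111


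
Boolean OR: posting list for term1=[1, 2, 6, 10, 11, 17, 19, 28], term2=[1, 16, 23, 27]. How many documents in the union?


Boolean OR: find union of posting lists
term1 docs: [1, 2, 6, 10, 11, 17, 19, 28]
term2 docs: [1, 16, 23, 27]
Union: [1, 2, 6, 10, 11, 16, 17, 19, 23, 27, 28]
|union| = 11

11


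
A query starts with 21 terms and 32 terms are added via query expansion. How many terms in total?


Original terms: 21
Expansion terms: 32
Total = 21 + 32 = 53

53


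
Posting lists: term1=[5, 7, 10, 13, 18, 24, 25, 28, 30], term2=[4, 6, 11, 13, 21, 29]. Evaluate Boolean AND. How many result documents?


Boolean AND: find intersection of posting lists
term1 docs: [5, 7, 10, 13, 18, 24, 25, 28, 30]
term2 docs: [4, 6, 11, 13, 21, 29]
Intersection: [13]
|intersection| = 1

1


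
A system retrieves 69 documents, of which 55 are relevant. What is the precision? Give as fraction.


Precision = relevant_retrieved / total_retrieved
= 55 / 69
= 55 / (55 + 14)
= 55/69

55/69


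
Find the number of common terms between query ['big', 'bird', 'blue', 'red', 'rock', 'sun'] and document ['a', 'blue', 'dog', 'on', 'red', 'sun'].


Query terms: ['big', 'bird', 'blue', 'red', 'rock', 'sun']
Document terms: ['a', 'blue', 'dog', 'on', 'red', 'sun']
Common terms: ['blue', 'red', 'sun']
Overlap count = 3

3


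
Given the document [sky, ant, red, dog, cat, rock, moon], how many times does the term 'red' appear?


Document has 7 words
Scanning for 'red':
Found at positions: [2]
Count = 1

1


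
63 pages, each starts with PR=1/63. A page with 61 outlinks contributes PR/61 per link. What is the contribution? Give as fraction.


Initial PR = 1/63 = 1/63
Outlinks = 61
Contribution per link = PR / outlinks
= 1/63 / 61
= 1/3843

1/3843


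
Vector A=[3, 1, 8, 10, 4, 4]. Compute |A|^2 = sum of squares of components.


|A|^2 = sum of squared components
A[0]^2 = 3^2 = 9
A[1]^2 = 1^2 = 1
A[2]^2 = 8^2 = 64
A[3]^2 = 10^2 = 100
A[4]^2 = 4^2 = 16
A[5]^2 = 4^2 = 16
Sum = 9 + 1 + 64 + 100 + 16 + 16 = 206

206


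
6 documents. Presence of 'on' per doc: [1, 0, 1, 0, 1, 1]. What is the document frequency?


Checking each document for 'on':
Doc 1: present
Doc 2: absent
Doc 3: present
Doc 4: absent
Doc 5: present
Doc 6: present
df = sum of presences = 1 + 0 + 1 + 0 + 1 + 1 = 4

4


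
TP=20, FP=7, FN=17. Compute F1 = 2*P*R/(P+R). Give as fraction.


F1 = 2 * P * R / (P + R)
P = TP/(TP+FP) = 20/27 = 20/27
R = TP/(TP+FN) = 20/37 = 20/37
2 * P * R = 2 * 20/27 * 20/37 = 800/999
P + R = 20/27 + 20/37 = 1280/999
F1 = 800/999 / 1280/999 = 5/8

5/8


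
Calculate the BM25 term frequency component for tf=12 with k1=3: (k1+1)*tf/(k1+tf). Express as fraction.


BM25 TF component = (k1+1)*tf / (k1+tf)
k1 = 3, tf = 12
Numerator = (3+1)*12 = 48
Denominator = 3 + 12 = 15
= 48/15 = 16/5

16/5


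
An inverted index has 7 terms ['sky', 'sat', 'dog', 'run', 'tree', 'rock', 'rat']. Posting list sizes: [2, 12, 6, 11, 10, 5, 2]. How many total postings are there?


Summing posting list sizes:
'sky': 2 postings
'sat': 12 postings
'dog': 6 postings
'run': 11 postings
'tree': 10 postings
'rock': 5 postings
'rat': 2 postings
Total = 2 + 12 + 6 + 11 + 10 + 5 + 2 = 48

48


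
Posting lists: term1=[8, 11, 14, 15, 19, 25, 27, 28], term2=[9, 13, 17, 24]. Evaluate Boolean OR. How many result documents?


Boolean OR: find union of posting lists
term1 docs: [8, 11, 14, 15, 19, 25, 27, 28]
term2 docs: [9, 13, 17, 24]
Union: [8, 9, 11, 13, 14, 15, 17, 19, 24, 25, 27, 28]
|union| = 12

12


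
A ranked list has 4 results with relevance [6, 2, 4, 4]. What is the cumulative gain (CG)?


Cumulative Gain = sum of relevance scores
Position 1: rel=6, running sum=6
Position 2: rel=2, running sum=8
Position 3: rel=4, running sum=12
Position 4: rel=4, running sum=16
CG = 16

16


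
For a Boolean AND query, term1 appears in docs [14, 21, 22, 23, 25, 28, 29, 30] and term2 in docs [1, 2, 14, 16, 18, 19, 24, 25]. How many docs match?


Boolean AND: find intersection of posting lists
term1 docs: [14, 21, 22, 23, 25, 28, 29, 30]
term2 docs: [1, 2, 14, 16, 18, 19, 24, 25]
Intersection: [14, 25]
|intersection| = 2

2


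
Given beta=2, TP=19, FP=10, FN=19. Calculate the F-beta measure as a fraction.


P = TP/(TP+FP) = 19/29 = 19/29
R = TP/(TP+FN) = 19/38 = 1/2
beta^2 = 2^2 = 4
(1 + beta^2) = 5
Numerator = (1+beta^2)*P*R = 95/58
Denominator = beta^2*P + R = 76/29 + 1/2 = 181/58
F_beta = 95/181

95/181


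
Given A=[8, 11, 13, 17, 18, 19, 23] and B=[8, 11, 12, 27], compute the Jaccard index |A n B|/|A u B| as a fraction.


A intersect B = [8, 11]
|A intersect B| = 2
A union B = [8, 11, 12, 13, 17, 18, 19, 23, 27]
|A union B| = 9
Jaccard = 2/9 = 2/9

2/9


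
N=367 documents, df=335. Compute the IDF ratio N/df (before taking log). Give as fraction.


IDF ratio = N / df
= 367 / 335
= 367/335

367/335


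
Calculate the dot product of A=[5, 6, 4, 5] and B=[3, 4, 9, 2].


Dot product = sum of element-wise products
A[0]*B[0] = 5*3 = 15
A[1]*B[1] = 6*4 = 24
A[2]*B[2] = 4*9 = 36
A[3]*B[3] = 5*2 = 10
Sum = 15 + 24 + 36 + 10 = 85

85


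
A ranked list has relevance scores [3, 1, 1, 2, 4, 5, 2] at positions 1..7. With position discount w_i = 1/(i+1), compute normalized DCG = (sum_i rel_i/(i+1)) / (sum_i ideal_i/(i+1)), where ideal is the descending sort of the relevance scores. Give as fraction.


Position discount weights w_i = 1/(i+1) for i=1..7:
Weights = [1/2, 1/3, 1/4, 1/5, 1/6, 1/7, 1/8]
Actual relevance: [3, 1, 1, 2, 4, 5, 2]
DCG = 3/2 + 1/3 + 1/4 + 2/5 + 4/6 + 5/7 + 2/8 = 144/35
Ideal relevance (sorted desc): [5, 4, 3, 2, 2, 1, 1]
Ideal DCG = 5/2 + 4/3 + 3/4 + 2/5 + 2/6 + 1/7 + 1/8 = 4691/840
nDCG = DCG / ideal_DCG = 144/35 / 4691/840 = 3456/4691

3456/4691


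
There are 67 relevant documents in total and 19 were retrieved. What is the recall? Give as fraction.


Recall = retrieved_relevant / total_relevant
= 19 / 67
= 19 / (19 + 48)
= 19/67

19/67


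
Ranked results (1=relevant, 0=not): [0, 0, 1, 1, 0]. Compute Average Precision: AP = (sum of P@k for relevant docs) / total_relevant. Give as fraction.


Computing P@k for each relevant position:
Position 1: not relevant
Position 2: not relevant
Position 3: relevant, P@3 = 1/3 = 1/3
Position 4: relevant, P@4 = 2/4 = 1/2
Position 5: not relevant
Sum of P@k = 1/3 + 1/2 = 5/6
AP = 5/6 / 2 = 5/12

5/12


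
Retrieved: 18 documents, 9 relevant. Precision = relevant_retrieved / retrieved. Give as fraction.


Precision = relevant_retrieved / total_retrieved
= 9 / 18
= 9 / (9 + 9)
= 1/2

1/2


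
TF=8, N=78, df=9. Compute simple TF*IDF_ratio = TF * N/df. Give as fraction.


TF * (N/df)
= 8 * (78/9)
= 8 * 26/3
= 208/3

208/3


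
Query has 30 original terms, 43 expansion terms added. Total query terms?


Original terms: 30
Expansion terms: 43
Total = 30 + 43 = 73

73


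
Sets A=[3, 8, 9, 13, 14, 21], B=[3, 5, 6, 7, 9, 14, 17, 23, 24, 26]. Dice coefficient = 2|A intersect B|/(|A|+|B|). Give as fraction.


A intersect B = [3, 9, 14]
|A intersect B| = 3
|A| = 6, |B| = 10
Dice = 2*3 / (6+10)
= 6 / 16 = 3/8

3/8


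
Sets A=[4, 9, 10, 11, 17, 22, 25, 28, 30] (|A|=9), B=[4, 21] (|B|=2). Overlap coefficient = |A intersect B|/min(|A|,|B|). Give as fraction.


A intersect B = [4]
|A intersect B| = 1
min(|A|, |B|) = min(9, 2) = 2
Overlap = 1 / 2 = 1/2

1/2


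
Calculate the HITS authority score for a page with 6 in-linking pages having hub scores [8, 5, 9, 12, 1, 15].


Authority = sum of hub scores of in-linkers
In-link 1: hub score = 8
In-link 2: hub score = 5
In-link 3: hub score = 9
In-link 4: hub score = 12
In-link 5: hub score = 1
In-link 6: hub score = 15
Authority = 8 + 5 + 9 + 12 + 1 + 15 = 50

50


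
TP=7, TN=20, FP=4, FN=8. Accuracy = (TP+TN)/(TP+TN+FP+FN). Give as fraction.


Accuracy = (TP + TN) / (TP + TN + FP + FN)
TP + TN = 7 + 20 = 27
Total = 7 + 20 + 4 + 8 = 39
Accuracy = 27 / 39 = 9/13

9/13


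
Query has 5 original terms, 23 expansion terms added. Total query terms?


Original terms: 5
Expansion terms: 23
Total = 5 + 23 = 28

28


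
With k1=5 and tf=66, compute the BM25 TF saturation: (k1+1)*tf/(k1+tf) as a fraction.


BM25 TF component = (k1+1)*tf / (k1+tf)
k1 = 5, tf = 66
Numerator = (5+1)*66 = 396
Denominator = 5 + 66 = 71
= 396/71 = 396/71

396/71


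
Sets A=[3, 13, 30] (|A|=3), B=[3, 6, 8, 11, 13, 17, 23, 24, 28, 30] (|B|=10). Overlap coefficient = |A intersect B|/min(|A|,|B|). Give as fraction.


A intersect B = [3, 13, 30]
|A intersect B| = 3
min(|A|, |B|) = min(3, 10) = 3
Overlap = 3 / 3 = 1

1


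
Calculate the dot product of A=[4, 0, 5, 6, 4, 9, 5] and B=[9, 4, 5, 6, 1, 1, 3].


Dot product = sum of element-wise products
A[0]*B[0] = 4*9 = 36
A[1]*B[1] = 0*4 = 0
A[2]*B[2] = 5*5 = 25
A[3]*B[3] = 6*6 = 36
A[4]*B[4] = 4*1 = 4
A[5]*B[5] = 9*1 = 9
A[6]*B[6] = 5*3 = 15
Sum = 36 + 0 + 25 + 36 + 4 + 9 + 15 = 125

125


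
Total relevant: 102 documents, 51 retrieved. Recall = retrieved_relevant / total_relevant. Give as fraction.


Recall = retrieved_relevant / total_relevant
= 51 / 102
= 51 / (51 + 51)
= 1/2

1/2


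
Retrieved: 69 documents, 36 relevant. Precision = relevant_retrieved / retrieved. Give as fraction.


Precision = relevant_retrieved / total_retrieved
= 36 / 69
= 36 / (36 + 33)
= 12/23

12/23


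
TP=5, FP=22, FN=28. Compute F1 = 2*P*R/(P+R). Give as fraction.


F1 = 2 * P * R / (P + R)
P = TP/(TP+FP) = 5/27 = 5/27
R = TP/(TP+FN) = 5/33 = 5/33
2 * P * R = 2 * 5/27 * 5/33 = 50/891
P + R = 5/27 + 5/33 = 100/297
F1 = 50/891 / 100/297 = 1/6

1/6


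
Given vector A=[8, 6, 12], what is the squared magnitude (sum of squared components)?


|A|^2 = sum of squared components
A[0]^2 = 8^2 = 64
A[1]^2 = 6^2 = 36
A[2]^2 = 12^2 = 144
Sum = 64 + 36 + 144 = 244

244


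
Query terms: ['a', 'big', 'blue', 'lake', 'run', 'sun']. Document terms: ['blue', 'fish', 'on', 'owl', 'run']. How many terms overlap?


Query terms: ['a', 'big', 'blue', 'lake', 'run', 'sun']
Document terms: ['blue', 'fish', 'on', 'owl', 'run']
Common terms: ['blue', 'run']
Overlap count = 2

2


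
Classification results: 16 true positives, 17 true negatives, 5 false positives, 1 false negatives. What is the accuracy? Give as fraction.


Accuracy = (TP + TN) / (TP + TN + FP + FN)
TP + TN = 16 + 17 = 33
Total = 16 + 17 + 5 + 1 = 39
Accuracy = 33 / 39 = 11/13

11/13


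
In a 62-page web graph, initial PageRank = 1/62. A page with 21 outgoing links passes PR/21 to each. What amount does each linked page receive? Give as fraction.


Initial PR = 1/62 = 1/62
Outlinks = 21
Contribution per link = PR / outlinks
= 1/62 / 21
= 1/1302

1/1302


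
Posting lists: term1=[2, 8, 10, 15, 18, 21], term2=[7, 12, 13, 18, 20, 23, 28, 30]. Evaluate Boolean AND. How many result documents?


Boolean AND: find intersection of posting lists
term1 docs: [2, 8, 10, 15, 18, 21]
term2 docs: [7, 12, 13, 18, 20, 23, 28, 30]
Intersection: [18]
|intersection| = 1

1


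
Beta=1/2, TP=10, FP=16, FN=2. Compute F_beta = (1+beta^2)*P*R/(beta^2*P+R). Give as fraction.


P = TP/(TP+FP) = 10/26 = 5/13
R = TP/(TP+FN) = 10/12 = 5/6
beta^2 = 1/2^2 = 1/4
(1 + beta^2) = 5/4
Numerator = (1+beta^2)*P*R = 125/312
Denominator = beta^2*P + R = 5/52 + 5/6 = 145/156
F_beta = 25/58

25/58


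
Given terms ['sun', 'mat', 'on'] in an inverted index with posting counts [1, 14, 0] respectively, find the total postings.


Summing posting list sizes:
'sun': 1 postings
'mat': 14 postings
'on': 0 postings
Total = 1 + 14 + 0 = 15

15


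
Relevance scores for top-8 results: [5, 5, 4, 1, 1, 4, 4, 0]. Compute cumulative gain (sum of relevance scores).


Cumulative Gain = sum of relevance scores
Position 1: rel=5, running sum=5
Position 2: rel=5, running sum=10
Position 3: rel=4, running sum=14
Position 4: rel=1, running sum=15
Position 5: rel=1, running sum=16
Position 6: rel=4, running sum=20
Position 7: rel=4, running sum=24
Position 8: rel=0, running sum=24
CG = 24

24


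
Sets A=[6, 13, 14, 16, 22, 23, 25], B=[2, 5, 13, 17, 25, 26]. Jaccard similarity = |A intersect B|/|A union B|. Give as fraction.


A intersect B = [13, 25]
|A intersect B| = 2
A union B = [2, 5, 6, 13, 14, 16, 17, 22, 23, 25, 26]
|A union B| = 11
Jaccard = 2/11 = 2/11

2/11


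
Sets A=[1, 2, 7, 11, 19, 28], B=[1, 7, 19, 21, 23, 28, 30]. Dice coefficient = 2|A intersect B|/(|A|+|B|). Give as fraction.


A intersect B = [1, 7, 19, 28]
|A intersect B| = 4
|A| = 6, |B| = 7
Dice = 2*4 / (6+7)
= 8 / 13 = 8/13

8/13


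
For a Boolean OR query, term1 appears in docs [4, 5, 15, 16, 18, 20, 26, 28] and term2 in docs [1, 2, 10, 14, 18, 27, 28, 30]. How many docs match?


Boolean OR: find union of posting lists
term1 docs: [4, 5, 15, 16, 18, 20, 26, 28]
term2 docs: [1, 2, 10, 14, 18, 27, 28, 30]
Union: [1, 2, 4, 5, 10, 14, 15, 16, 18, 20, 26, 27, 28, 30]
|union| = 14

14


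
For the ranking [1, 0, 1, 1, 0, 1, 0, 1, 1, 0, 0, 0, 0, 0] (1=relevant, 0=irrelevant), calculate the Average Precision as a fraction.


Computing P@k for each relevant position:
Position 1: relevant, P@1 = 1/1 = 1
Position 2: not relevant
Position 3: relevant, P@3 = 2/3 = 2/3
Position 4: relevant, P@4 = 3/4 = 3/4
Position 5: not relevant
Position 6: relevant, P@6 = 4/6 = 2/3
Position 7: not relevant
Position 8: relevant, P@8 = 5/8 = 5/8
Position 9: relevant, P@9 = 6/9 = 2/3
Position 10: not relevant
Position 11: not relevant
Position 12: not relevant
Position 13: not relevant
Position 14: not relevant
Sum of P@k = 1 + 2/3 + 3/4 + 2/3 + 5/8 + 2/3 = 35/8
AP = 35/8 / 6 = 35/48

35/48


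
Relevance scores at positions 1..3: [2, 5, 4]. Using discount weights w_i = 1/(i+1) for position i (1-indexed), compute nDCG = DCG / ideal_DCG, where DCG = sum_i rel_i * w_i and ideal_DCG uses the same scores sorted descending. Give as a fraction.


Position discount weights w_i = 1/(i+1) for i=1..3:
Weights = [1/2, 1/3, 1/4]
Actual relevance: [2, 5, 4]
DCG = 2/2 + 5/3 + 4/4 = 11/3
Ideal relevance (sorted desc): [5, 4, 2]
Ideal DCG = 5/2 + 4/3 + 2/4 = 13/3
nDCG = DCG / ideal_DCG = 11/3 / 13/3 = 11/13

11/13


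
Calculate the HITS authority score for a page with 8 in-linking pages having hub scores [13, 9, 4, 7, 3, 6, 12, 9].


Authority = sum of hub scores of in-linkers
In-link 1: hub score = 13
In-link 2: hub score = 9
In-link 3: hub score = 4
In-link 4: hub score = 7
In-link 5: hub score = 3
In-link 6: hub score = 6
In-link 7: hub score = 12
In-link 8: hub score = 9
Authority = 13 + 9 + 4 + 7 + 3 + 6 + 12 + 9 = 63

63


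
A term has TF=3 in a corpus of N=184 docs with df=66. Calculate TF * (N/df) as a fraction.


TF * (N/df)
= 3 * (184/66)
= 3 * 92/33
= 92/11

92/11


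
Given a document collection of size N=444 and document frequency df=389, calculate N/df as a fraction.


IDF ratio = N / df
= 444 / 389
= 444/389

444/389


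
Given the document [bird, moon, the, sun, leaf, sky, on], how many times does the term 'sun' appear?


Document has 7 words
Scanning for 'sun':
Found at positions: [3]
Count = 1

1


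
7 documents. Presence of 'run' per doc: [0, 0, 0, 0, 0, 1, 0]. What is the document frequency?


Checking each document for 'run':
Doc 1: absent
Doc 2: absent
Doc 3: absent
Doc 4: absent
Doc 5: absent
Doc 6: present
Doc 7: absent
df = sum of presences = 0 + 0 + 0 + 0 + 0 + 1 + 0 = 1

1


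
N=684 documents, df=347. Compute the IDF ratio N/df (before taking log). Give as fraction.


IDF ratio = N / df
= 684 / 347
= 684/347

684/347


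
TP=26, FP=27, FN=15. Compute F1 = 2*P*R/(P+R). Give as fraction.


F1 = 2 * P * R / (P + R)
P = TP/(TP+FP) = 26/53 = 26/53
R = TP/(TP+FN) = 26/41 = 26/41
2 * P * R = 2 * 26/53 * 26/41 = 1352/2173
P + R = 26/53 + 26/41 = 2444/2173
F1 = 1352/2173 / 2444/2173 = 26/47

26/47


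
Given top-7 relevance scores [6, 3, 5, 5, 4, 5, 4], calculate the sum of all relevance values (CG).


Cumulative Gain = sum of relevance scores
Position 1: rel=6, running sum=6
Position 2: rel=3, running sum=9
Position 3: rel=5, running sum=14
Position 4: rel=5, running sum=19
Position 5: rel=4, running sum=23
Position 6: rel=5, running sum=28
Position 7: rel=4, running sum=32
CG = 32

32


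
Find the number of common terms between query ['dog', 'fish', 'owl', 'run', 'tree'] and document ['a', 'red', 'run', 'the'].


Query terms: ['dog', 'fish', 'owl', 'run', 'tree']
Document terms: ['a', 'red', 'run', 'the']
Common terms: ['run']
Overlap count = 1

1


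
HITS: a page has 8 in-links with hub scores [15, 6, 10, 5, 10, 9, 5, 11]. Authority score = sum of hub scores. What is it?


Authority = sum of hub scores of in-linkers
In-link 1: hub score = 15
In-link 2: hub score = 6
In-link 3: hub score = 10
In-link 4: hub score = 5
In-link 5: hub score = 10
In-link 6: hub score = 9
In-link 7: hub score = 5
In-link 8: hub score = 11
Authority = 15 + 6 + 10 + 5 + 10 + 9 + 5 + 11 = 71

71


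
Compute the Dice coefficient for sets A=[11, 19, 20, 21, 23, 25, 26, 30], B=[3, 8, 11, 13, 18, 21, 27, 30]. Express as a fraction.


A intersect B = [11, 21, 30]
|A intersect B| = 3
|A| = 8, |B| = 8
Dice = 2*3 / (8+8)
= 6 / 16 = 3/8

3/8


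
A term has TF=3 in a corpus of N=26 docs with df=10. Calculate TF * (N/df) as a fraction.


TF * (N/df)
= 3 * (26/10)
= 3 * 13/5
= 39/5

39/5


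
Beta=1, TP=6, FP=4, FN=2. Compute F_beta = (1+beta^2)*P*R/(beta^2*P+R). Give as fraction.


P = TP/(TP+FP) = 6/10 = 3/5
R = TP/(TP+FN) = 6/8 = 3/4
beta^2 = 1^2 = 1
(1 + beta^2) = 2
Numerator = (1+beta^2)*P*R = 9/10
Denominator = beta^2*P + R = 3/5 + 3/4 = 27/20
F_beta = 2/3

2/3


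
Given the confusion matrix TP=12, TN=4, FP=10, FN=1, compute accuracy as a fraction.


Accuracy = (TP + TN) / (TP + TN + FP + FN)
TP + TN = 12 + 4 = 16
Total = 12 + 4 + 10 + 1 = 27
Accuracy = 16 / 27 = 16/27

16/27


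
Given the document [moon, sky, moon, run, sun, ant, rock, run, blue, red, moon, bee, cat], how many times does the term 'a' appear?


Document has 13 words
Scanning for 'a':
Term not found in document
Count = 0

0


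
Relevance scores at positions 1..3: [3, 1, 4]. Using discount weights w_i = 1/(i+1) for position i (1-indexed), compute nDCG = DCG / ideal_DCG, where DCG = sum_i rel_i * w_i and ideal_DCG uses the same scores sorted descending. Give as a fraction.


Position discount weights w_i = 1/(i+1) for i=1..3:
Weights = [1/2, 1/3, 1/4]
Actual relevance: [3, 1, 4]
DCG = 3/2 + 1/3 + 4/4 = 17/6
Ideal relevance (sorted desc): [4, 3, 1]
Ideal DCG = 4/2 + 3/3 + 1/4 = 13/4
nDCG = DCG / ideal_DCG = 17/6 / 13/4 = 34/39

34/39
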